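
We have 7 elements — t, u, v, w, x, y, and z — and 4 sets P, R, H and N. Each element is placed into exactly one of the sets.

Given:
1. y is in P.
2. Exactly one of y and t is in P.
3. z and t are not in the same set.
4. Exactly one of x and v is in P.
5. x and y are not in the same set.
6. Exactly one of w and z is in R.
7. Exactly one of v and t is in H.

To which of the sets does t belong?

t: H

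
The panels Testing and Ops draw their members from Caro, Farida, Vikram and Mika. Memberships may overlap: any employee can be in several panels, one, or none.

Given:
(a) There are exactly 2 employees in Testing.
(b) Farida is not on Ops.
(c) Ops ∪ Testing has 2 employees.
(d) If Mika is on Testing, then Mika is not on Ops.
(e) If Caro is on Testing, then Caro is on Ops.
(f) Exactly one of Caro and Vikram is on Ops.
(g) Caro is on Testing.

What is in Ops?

From (b): Farida ∉ Ops.
From (g): Caro ∈ Testing.
(e): Caro ∈ Ops.
(f) (exactly one): Vikram ∉ Ops.
Suppose Mika ∈ Ops: no assignment then satisfies all the clues, so Mika ∉ Ops.

Ops = {Caro}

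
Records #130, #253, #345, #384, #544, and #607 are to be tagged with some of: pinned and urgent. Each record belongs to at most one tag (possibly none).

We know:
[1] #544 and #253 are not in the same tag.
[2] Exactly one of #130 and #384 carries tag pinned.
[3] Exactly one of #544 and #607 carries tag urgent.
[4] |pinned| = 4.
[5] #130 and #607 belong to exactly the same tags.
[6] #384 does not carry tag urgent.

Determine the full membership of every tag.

pinned = {#130, #253, #345, #607}; urgent = {#544}

From (6): #384 ∉ urgent.
Suppose #130 ∉ pinned: no assignment then satisfies all the clues, so #130 ∈ pinned.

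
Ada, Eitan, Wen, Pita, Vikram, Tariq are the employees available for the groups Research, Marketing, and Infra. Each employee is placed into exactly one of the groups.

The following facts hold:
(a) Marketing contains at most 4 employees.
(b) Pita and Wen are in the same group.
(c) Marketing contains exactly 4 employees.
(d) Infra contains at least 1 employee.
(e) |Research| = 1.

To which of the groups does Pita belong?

Pita: Marketing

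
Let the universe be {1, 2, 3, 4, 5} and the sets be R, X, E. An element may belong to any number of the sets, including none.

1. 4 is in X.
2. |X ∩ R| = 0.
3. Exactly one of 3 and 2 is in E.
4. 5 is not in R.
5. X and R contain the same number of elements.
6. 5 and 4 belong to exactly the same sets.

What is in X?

From (1): 4 ∈ X.
From (4): 5 ∉ R.
(6): 4 matches 5: 4 ∉ R.
(6): 5 matches 4: 5 ∈ X.
Suppose 1 ∈ X: no assignment then satisfies all the clues, so 1 ∉ X.

X = {4, 5}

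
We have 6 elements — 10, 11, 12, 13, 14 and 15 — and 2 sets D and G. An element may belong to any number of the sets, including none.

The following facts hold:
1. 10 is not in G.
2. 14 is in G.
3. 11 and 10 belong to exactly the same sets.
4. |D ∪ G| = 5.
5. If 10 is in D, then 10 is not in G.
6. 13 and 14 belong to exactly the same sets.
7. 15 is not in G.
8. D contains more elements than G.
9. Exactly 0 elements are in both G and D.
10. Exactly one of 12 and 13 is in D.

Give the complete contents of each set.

D = {10, 11, 12}; G = {13, 14}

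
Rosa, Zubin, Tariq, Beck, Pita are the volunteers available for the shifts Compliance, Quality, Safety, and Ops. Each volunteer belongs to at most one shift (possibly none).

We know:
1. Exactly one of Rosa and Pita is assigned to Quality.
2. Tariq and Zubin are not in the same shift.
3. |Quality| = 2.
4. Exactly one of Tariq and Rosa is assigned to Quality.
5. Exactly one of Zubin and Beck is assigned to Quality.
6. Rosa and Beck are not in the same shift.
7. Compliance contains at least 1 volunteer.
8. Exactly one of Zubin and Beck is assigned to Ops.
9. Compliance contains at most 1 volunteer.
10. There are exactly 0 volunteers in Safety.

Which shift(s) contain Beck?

Beck: Ops

(10): Safety already has 0, so the rest are out.
Suppose Beck ∈ Compliance: no assignment then satisfies all the clues, so Beck ∉ Compliance.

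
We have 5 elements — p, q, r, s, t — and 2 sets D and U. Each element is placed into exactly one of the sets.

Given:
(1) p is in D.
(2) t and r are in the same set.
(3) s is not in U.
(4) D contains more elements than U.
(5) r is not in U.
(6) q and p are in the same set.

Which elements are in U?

From (1): p ∈ D.
From (3): s ∉ U.
From (5): r ∉ U.
(2): t matches r: t ∉ U.
(6): q matches p: q ∈ D.
Only one set left: r ∈ D.
Only one set left: s ∈ D.
Only one set left: t ∈ D.

U = {}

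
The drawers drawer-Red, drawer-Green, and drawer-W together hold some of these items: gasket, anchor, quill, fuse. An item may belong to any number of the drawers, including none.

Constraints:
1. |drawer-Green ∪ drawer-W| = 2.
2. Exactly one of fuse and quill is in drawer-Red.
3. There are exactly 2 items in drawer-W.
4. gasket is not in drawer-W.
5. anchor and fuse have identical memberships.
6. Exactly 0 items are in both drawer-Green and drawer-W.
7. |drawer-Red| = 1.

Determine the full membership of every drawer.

drawer-Red = {quill}; drawer-Green = {}; drawer-W = {anchor, fuse}

From (4): gasket ∉ drawer-W.
Suppose gasket ∈ drawer-Red: no assignment then satisfies all the clues, so gasket ∉ drawer-Red.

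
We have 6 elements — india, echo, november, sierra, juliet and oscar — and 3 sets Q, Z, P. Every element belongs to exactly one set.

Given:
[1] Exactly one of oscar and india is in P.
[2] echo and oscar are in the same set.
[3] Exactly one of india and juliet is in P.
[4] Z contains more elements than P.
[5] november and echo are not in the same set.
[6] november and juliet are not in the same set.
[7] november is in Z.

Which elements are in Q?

Q = {echo, juliet, oscar}

From (7): november ∈ Z.
(5): echo ∉ Z.
(6): juliet ∉ Z.
(2): oscar matches echo: oscar ∉ Z.
Suppose india ∈ Q: no assignment then satisfies all the clues, so india ∉ Q.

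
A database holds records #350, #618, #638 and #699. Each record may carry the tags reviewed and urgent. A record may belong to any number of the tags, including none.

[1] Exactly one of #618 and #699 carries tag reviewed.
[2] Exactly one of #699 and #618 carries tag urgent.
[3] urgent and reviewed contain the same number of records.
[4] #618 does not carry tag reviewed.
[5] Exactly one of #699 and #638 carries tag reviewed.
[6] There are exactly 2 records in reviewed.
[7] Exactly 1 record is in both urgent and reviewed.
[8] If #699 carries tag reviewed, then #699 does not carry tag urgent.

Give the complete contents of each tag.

reviewed = {#350, #699}; urgent = {#350, #618}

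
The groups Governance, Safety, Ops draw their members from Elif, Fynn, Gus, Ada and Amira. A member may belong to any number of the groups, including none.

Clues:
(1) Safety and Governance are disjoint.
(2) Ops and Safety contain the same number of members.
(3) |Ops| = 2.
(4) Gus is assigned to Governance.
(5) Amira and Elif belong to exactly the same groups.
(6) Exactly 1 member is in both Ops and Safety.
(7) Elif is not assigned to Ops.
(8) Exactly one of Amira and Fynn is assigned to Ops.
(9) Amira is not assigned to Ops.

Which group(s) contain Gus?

Gus: Governance, Ops

From (4): Gus ∈ Governance.
From (7): Elif ∉ Ops.
From (9): Amira ∉ Ops.
(1) (disjoint): Gus ∉ Safety.
(8) (exactly one): Fynn ∈ Ops.
Suppose Gus ∉ Ops: no assignment then satisfies all the clues, so Gus ∈ Ops.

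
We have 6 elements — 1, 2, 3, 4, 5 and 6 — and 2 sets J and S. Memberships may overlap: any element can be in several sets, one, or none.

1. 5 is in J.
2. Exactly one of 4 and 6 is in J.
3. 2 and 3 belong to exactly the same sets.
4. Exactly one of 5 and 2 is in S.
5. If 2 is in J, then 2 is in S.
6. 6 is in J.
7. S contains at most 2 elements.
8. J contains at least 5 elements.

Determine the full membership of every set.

From (1): 5 ∈ J.
From (6): 6 ∈ J.
(2) (exactly one): 4 ∉ J.
(8): only 5 candidates remain for J, so all are in.
(5): 2 ∈ S.
(3): 3 matches 2: 3 ∈ S.
(4) (exactly one): 5 ∉ S.
(7): S already has 2, so the rest are out.

J = {1, 2, 3, 5, 6}; S = {2, 3}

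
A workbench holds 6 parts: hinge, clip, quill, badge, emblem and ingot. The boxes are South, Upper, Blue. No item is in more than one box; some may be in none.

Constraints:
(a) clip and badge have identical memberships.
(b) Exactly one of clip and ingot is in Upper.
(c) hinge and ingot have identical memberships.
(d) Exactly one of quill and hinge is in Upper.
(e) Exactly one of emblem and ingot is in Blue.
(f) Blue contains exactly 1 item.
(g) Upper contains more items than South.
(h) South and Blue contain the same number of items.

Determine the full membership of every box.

South = {quill}; Upper = {hinge, ingot}; Blue = {emblem}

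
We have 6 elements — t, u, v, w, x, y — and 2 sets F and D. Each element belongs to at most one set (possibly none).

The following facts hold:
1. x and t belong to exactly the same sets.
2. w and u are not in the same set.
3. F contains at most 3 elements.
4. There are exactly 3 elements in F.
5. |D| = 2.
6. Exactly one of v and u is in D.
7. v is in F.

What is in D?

D = {u, y}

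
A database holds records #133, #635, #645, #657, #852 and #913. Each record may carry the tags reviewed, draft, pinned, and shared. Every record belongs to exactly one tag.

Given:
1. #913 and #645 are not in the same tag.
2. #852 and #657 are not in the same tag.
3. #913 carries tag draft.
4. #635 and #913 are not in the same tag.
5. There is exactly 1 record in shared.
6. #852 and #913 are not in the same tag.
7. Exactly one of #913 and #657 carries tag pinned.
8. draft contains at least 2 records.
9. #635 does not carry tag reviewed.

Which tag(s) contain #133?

#133: draft

From (3): #913 ∈ draft.
From (9): #635 ∉ reviewed.
(1): #645 ∉ draft.
(4): #635 ∉ draft.
(6): #852 ∉ draft.
(7) (exactly one): #657 ∈ pinned.
(8): only 2 candidates remain for draft, so all are in.
(2): #852 ∉ pinned.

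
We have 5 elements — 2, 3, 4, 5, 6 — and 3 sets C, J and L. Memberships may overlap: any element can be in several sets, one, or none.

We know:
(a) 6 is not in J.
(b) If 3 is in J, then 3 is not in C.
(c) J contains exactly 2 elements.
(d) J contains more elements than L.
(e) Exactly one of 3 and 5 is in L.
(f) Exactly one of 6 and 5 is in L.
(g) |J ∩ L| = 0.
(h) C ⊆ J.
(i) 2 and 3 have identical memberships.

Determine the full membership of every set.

C = {}; J = {2, 3}; L = {5}

From (a): 6 ∉ J.
(h) contrapositive: 6 ∉ C.
Suppose 2 ∈ C: no assignment then satisfies all the clues, so 2 ∉ C.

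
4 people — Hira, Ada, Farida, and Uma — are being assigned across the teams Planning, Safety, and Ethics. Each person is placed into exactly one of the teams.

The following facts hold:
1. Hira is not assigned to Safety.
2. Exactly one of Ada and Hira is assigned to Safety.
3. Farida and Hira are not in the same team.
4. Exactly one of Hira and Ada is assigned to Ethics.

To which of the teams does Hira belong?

From (1): Hira ∉ Safety.
(2) (exactly one): Ada ∈ Safety.
(4) (exactly one): Hira ∈ Ethics.
(3): Farida ∉ Ethics.

Hira: Ethics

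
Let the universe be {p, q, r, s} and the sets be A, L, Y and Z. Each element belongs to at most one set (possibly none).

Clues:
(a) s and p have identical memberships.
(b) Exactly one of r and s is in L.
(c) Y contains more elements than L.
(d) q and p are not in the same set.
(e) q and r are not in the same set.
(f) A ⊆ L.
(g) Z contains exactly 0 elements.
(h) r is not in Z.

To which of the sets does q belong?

q: none

From (h): r ∉ Z.
(g): Z already has 0, so the rest are out.
Suppose q ∈ A: no assignment then satisfies all the clues, so q ∉ A.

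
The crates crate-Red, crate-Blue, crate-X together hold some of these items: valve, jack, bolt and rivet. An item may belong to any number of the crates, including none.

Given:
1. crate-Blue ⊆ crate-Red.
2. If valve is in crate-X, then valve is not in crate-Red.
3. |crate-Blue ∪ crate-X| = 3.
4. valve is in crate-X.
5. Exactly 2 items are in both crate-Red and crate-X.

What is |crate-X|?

3

From (4): valve ∈ crate-X.
(2): valve ∉ crate-Red.
(1) contrapositive: valve ∉ crate-Blue.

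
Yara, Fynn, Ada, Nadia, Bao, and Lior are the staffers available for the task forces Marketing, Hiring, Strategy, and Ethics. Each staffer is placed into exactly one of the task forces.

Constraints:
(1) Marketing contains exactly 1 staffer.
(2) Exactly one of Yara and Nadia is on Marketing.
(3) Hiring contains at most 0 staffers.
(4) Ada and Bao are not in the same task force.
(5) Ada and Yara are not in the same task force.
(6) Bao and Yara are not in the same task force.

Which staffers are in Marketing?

Marketing = {Yara}

(3): Hiring already has 0, so the rest are out.
Suppose Yara ∉ Marketing: no assignment then satisfies all the clues, so Yara ∈ Marketing.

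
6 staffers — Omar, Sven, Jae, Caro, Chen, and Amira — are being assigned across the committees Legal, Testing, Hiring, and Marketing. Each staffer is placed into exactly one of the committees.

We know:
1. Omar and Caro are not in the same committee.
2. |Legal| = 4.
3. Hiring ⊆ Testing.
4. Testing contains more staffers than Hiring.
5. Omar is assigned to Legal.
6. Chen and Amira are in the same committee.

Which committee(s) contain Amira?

From (5): Omar ∈ Legal.
(1): Caro ∉ Legal.
Suppose Amira ∉ Legal: no assignment then satisfies all the clues, so Amira ∈ Legal.

Amira: Legal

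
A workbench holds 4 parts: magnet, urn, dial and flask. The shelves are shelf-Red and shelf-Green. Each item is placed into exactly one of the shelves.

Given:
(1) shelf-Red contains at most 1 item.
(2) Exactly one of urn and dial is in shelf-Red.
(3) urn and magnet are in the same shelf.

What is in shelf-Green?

shelf-Green = {flask, magnet, urn}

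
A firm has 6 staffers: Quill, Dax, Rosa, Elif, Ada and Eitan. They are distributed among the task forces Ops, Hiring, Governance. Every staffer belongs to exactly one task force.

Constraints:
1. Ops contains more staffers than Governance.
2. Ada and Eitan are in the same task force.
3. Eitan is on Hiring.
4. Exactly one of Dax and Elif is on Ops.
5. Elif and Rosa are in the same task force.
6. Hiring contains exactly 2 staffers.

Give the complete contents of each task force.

Ops = {Elif, Quill, Rosa}; Hiring = {Ada, Eitan}; Governance = {Dax}

From (3): Eitan ∈ Hiring.
(2): Ada matches Eitan: Ada ∉ Ops.
(2): Ada matches Eitan: Ada ∈ Hiring.
(6): Hiring already has 2, so the rest are out.
Suppose Quill ∉ Ops: no assignment then satisfies all the clues, so Quill ∈ Ops.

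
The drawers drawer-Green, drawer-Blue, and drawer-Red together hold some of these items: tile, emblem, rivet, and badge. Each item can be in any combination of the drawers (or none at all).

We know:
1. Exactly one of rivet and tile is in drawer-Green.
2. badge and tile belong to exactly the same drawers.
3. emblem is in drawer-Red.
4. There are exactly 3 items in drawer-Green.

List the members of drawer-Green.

drawer-Green = {badge, emblem, tile}

From (3): emblem ∈ drawer-Red.
Suppose tile ∉ drawer-Green: no assignment then satisfies all the clues, so tile ∈ drawer-Green.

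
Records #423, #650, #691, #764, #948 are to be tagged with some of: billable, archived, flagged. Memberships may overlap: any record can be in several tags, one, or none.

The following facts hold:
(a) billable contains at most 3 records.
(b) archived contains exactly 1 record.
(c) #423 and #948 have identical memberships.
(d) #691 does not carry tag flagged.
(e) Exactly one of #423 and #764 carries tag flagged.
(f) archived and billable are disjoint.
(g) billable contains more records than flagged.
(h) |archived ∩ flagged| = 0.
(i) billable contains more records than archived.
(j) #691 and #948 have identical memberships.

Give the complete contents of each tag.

billable = {#423, #691, #948}; archived = {#650}; flagged = {#764}

From (d): #691 ∉ flagged.
(j): #948 matches #691: #948 ∉ flagged.
(c): #423 matches #948: #423 ∉ flagged.
(e) (exactly one): #764 ∈ flagged.
Suppose #423 ∉ billable: no assignment then satisfies all the clues, so #423 ∈ billable.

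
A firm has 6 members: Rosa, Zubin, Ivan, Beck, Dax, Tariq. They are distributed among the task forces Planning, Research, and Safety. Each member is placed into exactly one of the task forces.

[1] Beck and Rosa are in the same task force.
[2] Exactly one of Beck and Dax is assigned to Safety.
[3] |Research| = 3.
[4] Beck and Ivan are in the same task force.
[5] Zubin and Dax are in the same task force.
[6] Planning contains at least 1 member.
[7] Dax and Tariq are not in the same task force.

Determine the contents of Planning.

Planning = {Tariq}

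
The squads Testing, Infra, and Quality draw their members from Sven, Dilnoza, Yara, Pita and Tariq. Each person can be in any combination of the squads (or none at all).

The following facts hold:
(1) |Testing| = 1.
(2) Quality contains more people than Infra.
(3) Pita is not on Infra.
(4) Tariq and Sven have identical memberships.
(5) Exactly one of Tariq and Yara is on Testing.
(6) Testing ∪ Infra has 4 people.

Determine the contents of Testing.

Testing = {Yara}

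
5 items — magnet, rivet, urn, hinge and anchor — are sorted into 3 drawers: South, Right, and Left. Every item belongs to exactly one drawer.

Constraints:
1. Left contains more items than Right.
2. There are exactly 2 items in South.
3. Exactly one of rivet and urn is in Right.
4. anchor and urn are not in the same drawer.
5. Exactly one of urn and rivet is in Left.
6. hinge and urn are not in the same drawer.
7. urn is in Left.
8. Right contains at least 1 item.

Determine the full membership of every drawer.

From (7): urn ∈ Left.
(3) (exactly one): rivet ∈ Right.
(4): anchor ∉ Left.
(6): hinge ∉ Left.
Suppose magnet ∈ South: no assignment then satisfies all the clues, so magnet ∉ South.

South = {anchor, hinge}; Right = {rivet}; Left = {magnet, urn}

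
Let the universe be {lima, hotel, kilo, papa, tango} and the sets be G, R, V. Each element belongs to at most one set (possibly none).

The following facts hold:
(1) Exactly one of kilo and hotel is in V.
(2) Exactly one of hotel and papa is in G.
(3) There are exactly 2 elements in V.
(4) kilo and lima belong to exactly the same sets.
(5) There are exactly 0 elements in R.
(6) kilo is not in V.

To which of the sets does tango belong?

tango: V

From (6): kilo ∉ V.
(1) (exactly one): hotel ∈ V.
(2) (exactly one): papa ∈ G.
(4): lima matches kilo: lima ∉ V.
(5): R already has 0, so the rest are out.
(3): only 2 candidates remain for V, so all are in.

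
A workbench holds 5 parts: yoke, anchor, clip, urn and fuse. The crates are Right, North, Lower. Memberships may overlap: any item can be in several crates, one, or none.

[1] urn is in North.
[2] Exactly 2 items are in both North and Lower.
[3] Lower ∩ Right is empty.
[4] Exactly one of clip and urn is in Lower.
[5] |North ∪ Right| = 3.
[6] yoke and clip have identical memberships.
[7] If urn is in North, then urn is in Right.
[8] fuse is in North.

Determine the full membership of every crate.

Right = {urn}; North = {anchor, fuse, urn}; Lower = {anchor, clip, fuse, yoke}

From (1): urn ∈ North.
From (8): fuse ∈ North.
(7): urn ∈ Right.
(3) (disjoint): urn ∉ Lower.
(4) (exactly one): clip ∈ Lower.
(6): yoke matches clip: yoke ∈ Lower.
(3) (disjoint): yoke ∉ Right.
(3) (disjoint): clip ∉ Right.
Suppose yoke ∈ North: no assignment then satisfies all the clues, so yoke ∉ North.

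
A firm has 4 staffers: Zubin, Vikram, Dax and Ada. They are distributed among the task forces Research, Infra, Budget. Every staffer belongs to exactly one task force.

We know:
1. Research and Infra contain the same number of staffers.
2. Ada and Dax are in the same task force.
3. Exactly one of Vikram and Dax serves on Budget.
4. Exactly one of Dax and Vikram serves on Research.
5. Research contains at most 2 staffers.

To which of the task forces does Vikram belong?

Vikram: Research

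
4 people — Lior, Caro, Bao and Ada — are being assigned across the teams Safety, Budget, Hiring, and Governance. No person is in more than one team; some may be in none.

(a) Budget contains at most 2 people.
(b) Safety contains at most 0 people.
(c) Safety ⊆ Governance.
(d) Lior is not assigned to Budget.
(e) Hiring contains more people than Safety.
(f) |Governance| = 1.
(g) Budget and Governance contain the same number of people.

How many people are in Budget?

1

From (d): Lior ∉ Budget.
(b): Safety already has 0, so the rest are out.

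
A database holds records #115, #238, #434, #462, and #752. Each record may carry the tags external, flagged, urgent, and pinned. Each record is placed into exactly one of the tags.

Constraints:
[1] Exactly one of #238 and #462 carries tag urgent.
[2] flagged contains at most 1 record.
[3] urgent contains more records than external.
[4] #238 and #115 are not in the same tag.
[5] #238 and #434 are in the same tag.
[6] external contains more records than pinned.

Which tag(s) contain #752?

#752: urgent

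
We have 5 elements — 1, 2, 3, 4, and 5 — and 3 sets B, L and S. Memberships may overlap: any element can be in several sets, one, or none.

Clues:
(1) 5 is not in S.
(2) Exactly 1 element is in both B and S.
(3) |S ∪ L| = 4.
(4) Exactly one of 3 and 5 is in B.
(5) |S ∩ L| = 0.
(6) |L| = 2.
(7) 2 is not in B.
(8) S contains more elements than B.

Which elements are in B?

B = {3}

From (1): 5 ∉ S.
From (7): 2 ∉ B.
Suppose 1 ∈ B: no assignment then satisfies all the clues, so 1 ∉ B.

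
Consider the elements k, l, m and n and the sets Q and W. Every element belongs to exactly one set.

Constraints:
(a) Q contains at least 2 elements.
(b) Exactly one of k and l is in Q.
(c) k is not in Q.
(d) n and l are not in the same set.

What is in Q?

Q = {l, m}

From (c): k ∉ Q.
(b) (exactly one): l ∈ Q.
(d): n ∉ Q.
Only one set left: k ∈ W.
Only one set left: n ∈ W.
(a): only 2 candidates remain for Q, so all are in.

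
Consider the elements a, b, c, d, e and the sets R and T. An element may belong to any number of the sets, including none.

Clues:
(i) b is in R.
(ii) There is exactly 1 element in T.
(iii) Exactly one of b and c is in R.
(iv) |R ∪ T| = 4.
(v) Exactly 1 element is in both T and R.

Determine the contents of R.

R = {a, b, d, e}

From (i): b ∈ R.
(iii) (exactly one): c ∉ R.
Suppose a ∉ R: no assignment then satisfies all the clues, so a ∈ R.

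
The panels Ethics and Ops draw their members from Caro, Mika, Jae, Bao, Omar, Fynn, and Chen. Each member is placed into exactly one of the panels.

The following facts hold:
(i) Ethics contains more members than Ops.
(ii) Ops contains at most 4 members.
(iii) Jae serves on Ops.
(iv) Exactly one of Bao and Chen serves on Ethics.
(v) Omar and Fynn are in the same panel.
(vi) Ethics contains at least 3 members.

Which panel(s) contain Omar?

From (iii): Jae ∈ Ops.
Suppose Omar ∉ Ethics: no assignment then satisfies all the clues, so Omar ∈ Ethics.

Omar: Ethics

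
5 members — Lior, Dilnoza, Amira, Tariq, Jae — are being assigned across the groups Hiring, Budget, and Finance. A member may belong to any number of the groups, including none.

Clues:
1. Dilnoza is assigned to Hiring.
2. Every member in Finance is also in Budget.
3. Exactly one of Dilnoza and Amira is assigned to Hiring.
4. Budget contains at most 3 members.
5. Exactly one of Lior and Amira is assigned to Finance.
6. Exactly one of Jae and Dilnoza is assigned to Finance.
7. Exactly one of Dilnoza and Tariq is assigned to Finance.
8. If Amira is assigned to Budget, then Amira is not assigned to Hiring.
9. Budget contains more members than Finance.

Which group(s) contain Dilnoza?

From (1): Dilnoza ∈ Hiring.
(3) (exactly one): Amira ∉ Hiring.
Suppose Dilnoza ∉ Budget: no assignment then satisfies all the clues, so Dilnoza ∈ Budget.

Dilnoza: Budget, Finance, Hiring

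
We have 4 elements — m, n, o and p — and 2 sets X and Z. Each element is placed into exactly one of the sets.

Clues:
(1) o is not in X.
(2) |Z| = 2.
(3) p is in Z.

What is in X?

X = {m, n}

From (1): o ∉ X.
From (3): p ∈ Z.
Only one set left: o ∈ Z.
(2): Z already has 2, so the rest are out.
Only one set left: m ∈ X.
Only one set left: n ∈ X.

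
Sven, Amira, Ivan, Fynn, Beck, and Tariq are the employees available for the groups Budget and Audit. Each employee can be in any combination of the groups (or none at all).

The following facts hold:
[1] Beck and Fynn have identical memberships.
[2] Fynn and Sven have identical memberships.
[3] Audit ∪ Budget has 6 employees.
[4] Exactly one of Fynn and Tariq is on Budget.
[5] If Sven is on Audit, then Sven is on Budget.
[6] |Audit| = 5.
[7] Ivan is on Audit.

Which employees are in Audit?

Audit = {Beck, Fynn, Ivan, Sven, Tariq}

From (7): Ivan ∈ Audit.
Suppose Sven ∉ Audit: no assignment then satisfies all the clues, so Sven ∈ Audit.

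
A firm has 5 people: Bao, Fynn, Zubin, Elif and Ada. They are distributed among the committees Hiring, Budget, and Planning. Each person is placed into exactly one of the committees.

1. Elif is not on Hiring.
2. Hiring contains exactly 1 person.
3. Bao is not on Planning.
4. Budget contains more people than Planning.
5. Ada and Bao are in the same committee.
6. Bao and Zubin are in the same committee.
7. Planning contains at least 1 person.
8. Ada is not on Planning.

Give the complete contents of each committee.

Hiring = {Fynn}; Budget = {Ada, Bao, Zubin}; Planning = {Elif}

From (1): Elif ∉ Hiring.
From (3): Bao ∉ Planning.
From (8): Ada ∉ Planning.
(6): Zubin matches Bao: Zubin ∉ Planning.
Suppose Bao ∈ Hiring: no assignment then satisfies all the clues, so Bao ∉ Hiring.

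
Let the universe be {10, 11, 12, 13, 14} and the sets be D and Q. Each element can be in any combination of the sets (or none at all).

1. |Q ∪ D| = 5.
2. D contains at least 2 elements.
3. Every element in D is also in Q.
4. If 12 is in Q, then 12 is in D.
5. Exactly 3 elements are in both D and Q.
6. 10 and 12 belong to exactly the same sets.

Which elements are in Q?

Q = {10, 11, 12, 13, 14}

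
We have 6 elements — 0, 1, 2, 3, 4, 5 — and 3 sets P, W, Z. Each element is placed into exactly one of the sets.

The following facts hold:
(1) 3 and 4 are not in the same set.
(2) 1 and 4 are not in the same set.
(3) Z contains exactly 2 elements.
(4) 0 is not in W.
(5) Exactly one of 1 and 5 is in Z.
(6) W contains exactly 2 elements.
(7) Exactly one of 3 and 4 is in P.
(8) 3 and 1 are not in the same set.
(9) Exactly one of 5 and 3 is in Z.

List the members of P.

P = {0, 3}

From (4): 0 ∉ W.
Suppose 0 ∉ P: no assignment then satisfies all the clues, so 0 ∈ P.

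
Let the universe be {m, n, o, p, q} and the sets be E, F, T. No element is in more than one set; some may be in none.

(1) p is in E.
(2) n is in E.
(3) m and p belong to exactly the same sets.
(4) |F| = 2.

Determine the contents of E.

E = {m, n, p}

From (1): p ∈ E.
From (2): n ∈ E.
(3): m matches p: m ∈ E.
(4): only 2 candidates remain for F, so all are in.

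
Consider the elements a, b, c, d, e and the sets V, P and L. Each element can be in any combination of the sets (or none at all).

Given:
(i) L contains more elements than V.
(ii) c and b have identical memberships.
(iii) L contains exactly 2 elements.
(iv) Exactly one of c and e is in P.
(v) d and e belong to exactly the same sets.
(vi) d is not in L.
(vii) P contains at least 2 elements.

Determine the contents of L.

L = {b, c}

From (vi): d ∉ L.
(v): e matches d: e ∉ L.
Suppose a ∈ L: no assignment then satisfies all the clues, so a ∉ L.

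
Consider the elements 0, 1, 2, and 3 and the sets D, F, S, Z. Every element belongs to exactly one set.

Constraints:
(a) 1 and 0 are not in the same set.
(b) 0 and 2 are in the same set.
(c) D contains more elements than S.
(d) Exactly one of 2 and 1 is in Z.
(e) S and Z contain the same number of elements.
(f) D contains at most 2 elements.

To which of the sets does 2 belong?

2: D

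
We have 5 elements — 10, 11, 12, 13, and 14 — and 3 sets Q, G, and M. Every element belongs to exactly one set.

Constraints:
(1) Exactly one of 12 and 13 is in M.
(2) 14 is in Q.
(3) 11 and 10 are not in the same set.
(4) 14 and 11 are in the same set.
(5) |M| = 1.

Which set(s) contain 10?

10: G

From (2): 14 ∈ Q.
(4): 11 matches 14: 11 ∈ Q.
(3): 10 ∉ Q.
Suppose 10 ∉ G: no assignment then satisfies all the clues, so 10 ∈ G.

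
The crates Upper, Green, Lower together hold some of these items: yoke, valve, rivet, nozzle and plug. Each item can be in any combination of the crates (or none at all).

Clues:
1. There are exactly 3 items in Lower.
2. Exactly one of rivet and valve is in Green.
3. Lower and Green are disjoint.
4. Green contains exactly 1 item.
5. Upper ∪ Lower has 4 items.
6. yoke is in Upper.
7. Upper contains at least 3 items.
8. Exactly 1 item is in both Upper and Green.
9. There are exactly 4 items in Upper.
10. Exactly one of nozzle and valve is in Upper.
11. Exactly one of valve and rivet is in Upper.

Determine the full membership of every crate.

Upper = {nozzle, plug, rivet, yoke}; Green = {rivet}; Lower = {nozzle, plug, yoke}

From (6): yoke ∈ Upper.
Suppose yoke ∈ Green: no assignment then satisfies all the clues, so yoke ∉ Green.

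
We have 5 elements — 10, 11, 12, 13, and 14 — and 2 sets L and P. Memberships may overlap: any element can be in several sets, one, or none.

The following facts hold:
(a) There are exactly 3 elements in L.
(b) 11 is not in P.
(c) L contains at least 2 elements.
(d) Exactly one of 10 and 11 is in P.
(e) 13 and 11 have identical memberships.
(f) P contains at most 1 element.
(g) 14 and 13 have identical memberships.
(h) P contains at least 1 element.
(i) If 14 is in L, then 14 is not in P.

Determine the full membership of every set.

L = {11, 13, 14}; P = {10}

From (b): 11 ∉ P.
(d) (exactly one): 10 ∈ P.
(e): 13 matches 11: 13 ∉ P.
(f): P already has 1, so the rest are out.
Suppose 10 ∈ L: no assignment then satisfies all the clues, so 10 ∉ L.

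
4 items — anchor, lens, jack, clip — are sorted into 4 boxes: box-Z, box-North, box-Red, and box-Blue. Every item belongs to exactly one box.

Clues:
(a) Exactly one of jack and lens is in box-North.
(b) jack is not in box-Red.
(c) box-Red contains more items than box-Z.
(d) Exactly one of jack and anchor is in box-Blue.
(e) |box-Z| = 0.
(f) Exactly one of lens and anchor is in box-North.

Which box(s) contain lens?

lens: box-North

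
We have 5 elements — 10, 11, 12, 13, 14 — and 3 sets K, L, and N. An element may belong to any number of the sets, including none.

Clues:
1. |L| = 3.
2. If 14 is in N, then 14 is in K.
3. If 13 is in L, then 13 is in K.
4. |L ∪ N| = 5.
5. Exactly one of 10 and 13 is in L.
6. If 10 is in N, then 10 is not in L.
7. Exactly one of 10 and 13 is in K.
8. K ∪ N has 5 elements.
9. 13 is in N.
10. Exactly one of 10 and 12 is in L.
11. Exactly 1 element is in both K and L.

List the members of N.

N = {10, 11, 12, 13, 14}

From (9): 13 ∈ N.
Suppose 10 ∉ N: no assignment then satisfies all the clues, so 10 ∈ N.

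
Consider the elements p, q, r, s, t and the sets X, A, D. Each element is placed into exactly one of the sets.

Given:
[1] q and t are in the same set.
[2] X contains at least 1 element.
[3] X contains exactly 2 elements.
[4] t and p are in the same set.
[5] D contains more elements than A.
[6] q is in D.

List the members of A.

From (6): q ∈ D.
(1): t matches q: t ∉ X.
(1): t matches q: t ∉ A.
(1): t matches q: t ∈ D.
(4): p matches t: p ∉ X.
(4): p matches t: p ∉ A.
(4): p matches t: p ∈ D.
(3): only 2 candidates remain for X, so all are in.

A = {}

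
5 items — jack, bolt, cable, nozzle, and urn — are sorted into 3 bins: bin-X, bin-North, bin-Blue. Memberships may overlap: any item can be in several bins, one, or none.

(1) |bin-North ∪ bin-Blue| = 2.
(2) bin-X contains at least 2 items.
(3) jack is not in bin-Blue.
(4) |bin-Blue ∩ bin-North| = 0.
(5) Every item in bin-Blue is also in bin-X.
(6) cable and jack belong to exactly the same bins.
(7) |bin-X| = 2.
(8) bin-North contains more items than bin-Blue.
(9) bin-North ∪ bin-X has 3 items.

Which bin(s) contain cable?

cable: none

From (3): jack ∉ bin-Blue.
(6): cable matches jack: cable ∉ bin-Blue.
Suppose cable ∈ bin-X: no assignment then satisfies all the clues, so cable ∉ bin-X.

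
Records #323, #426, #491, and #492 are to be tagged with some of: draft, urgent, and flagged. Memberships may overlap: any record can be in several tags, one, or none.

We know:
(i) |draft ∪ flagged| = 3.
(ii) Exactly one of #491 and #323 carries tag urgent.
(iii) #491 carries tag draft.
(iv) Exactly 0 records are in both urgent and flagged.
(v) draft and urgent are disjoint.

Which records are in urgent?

urgent = {#323}

From (iii): #491 ∈ draft.
(v) (disjoint): #491 ∉ urgent.
(ii) (exactly one): #323 ∈ urgent.
(v) (disjoint): #323 ∉ draft.
Suppose #426 ∈ urgent: no assignment then satisfies all the clues, so #426 ∉ urgent.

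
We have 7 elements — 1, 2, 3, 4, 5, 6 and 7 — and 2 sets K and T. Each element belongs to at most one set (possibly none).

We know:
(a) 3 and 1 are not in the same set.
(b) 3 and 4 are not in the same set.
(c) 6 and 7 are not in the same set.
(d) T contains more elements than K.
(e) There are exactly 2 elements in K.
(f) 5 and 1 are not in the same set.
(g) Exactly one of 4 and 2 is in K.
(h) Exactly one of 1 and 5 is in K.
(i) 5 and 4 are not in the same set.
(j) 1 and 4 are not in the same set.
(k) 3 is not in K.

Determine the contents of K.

K = {1, 2}

From (k): 3 ∉ K.
Suppose 1 ∉ K: no assignment then satisfies all the clues, so 1 ∈ K.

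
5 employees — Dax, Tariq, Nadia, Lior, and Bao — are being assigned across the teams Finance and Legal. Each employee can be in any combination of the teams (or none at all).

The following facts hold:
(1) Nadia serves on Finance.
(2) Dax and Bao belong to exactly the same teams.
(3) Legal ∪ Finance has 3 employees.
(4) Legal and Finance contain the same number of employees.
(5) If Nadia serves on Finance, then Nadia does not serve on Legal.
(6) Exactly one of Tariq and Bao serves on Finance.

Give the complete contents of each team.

Finance = {Nadia, Tariq}; Legal = {Lior, Tariq}

From (1): Nadia ∈ Finance.
(5): Nadia ∉ Legal.
Suppose Dax ∈ Finance: no assignment then satisfies all the clues, so Dax ∉ Finance.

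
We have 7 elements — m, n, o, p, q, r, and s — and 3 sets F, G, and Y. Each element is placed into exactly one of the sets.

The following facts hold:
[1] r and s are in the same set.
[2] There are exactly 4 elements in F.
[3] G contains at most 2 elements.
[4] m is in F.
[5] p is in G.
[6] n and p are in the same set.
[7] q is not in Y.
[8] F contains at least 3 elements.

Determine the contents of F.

From (4): m ∈ F.
From (5): p ∈ G.
From (7): q ∉ Y.
(6): n matches p: n ∉ F.
(6): n matches p: n ∈ G.
(3): G already has 2, so the rest are out.
Only one set left: q ∈ F.
Suppose o ∈ F: no assignment then satisfies all the clues, so o ∉ F.

F = {m, q, r, s}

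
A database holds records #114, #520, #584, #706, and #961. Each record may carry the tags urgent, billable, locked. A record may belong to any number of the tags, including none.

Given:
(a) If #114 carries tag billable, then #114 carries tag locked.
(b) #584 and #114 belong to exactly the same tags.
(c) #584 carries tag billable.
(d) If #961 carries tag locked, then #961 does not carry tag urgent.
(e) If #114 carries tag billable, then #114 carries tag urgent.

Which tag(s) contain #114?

From (c): #584 ∈ billable.
(b): #114 matches #584: #114 ∈ billable.
(e): #114 ∈ urgent.
(a): #114 ∈ locked.
(b): #584 matches #114: #584 ∈ urgent.
(b): #584 matches #114: #584 ∈ locked.

#114: billable, locked, urgent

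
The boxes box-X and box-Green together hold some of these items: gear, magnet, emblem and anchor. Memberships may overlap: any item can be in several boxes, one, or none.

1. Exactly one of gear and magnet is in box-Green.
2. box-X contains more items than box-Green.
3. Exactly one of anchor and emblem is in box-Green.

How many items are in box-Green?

2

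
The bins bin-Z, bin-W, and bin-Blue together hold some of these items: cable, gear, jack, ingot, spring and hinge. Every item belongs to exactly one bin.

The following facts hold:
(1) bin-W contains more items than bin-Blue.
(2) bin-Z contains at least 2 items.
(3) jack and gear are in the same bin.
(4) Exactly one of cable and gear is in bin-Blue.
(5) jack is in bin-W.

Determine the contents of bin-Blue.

From (5): jack ∈ bin-W.
(3): gear matches jack: gear ∉ bin-Z.
(3): gear matches jack: gear ∈ bin-W.
(4) (exactly one): cable ∈ bin-Blue.
Suppose ingot ∈ bin-Blue: no assignment then satisfies all the clues, so ingot ∉ bin-Blue.

bin-Blue = {cable}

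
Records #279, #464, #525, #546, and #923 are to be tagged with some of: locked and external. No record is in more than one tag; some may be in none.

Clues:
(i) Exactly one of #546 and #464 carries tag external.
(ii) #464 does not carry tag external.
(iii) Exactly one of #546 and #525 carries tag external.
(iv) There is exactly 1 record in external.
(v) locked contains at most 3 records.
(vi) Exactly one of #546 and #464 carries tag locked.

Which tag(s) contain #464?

From (ii): #464 ∉ external.
(i) (exactly one): #546 ∈ external.
(iii) (exactly one): #525 ∉ external.
(iv): external already has 1, so the rest are out.
(vi) (exactly one): #464 ∈ locked.

#464: locked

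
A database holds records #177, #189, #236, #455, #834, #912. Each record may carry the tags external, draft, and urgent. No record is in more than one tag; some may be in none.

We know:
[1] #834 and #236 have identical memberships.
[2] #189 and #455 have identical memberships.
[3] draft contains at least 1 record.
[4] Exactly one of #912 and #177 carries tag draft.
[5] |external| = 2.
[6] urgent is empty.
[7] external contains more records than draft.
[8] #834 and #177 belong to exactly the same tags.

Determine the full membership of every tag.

external = {#189, #455}; draft = {#912}; urgent = {}

(6): urgent already has 0, so the rest are out.
Suppose #177 ∈ external: no assignment then satisfies all the clues, so #177 ∉ external.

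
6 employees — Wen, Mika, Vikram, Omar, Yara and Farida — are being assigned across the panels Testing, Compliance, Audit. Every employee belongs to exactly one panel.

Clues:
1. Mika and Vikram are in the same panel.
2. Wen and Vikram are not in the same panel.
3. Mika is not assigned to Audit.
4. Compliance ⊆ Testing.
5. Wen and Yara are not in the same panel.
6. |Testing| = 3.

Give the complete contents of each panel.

Testing = {Mika, Vikram, Yara}; Compliance = {}; Audit = {Farida, Omar, Wen}

From (3): Mika ∉ Audit.
(1): Vikram matches Mika: Vikram ∉ Audit.
Suppose Wen ∈ Testing: no assignment then satisfies all the clues, so Wen ∉ Testing.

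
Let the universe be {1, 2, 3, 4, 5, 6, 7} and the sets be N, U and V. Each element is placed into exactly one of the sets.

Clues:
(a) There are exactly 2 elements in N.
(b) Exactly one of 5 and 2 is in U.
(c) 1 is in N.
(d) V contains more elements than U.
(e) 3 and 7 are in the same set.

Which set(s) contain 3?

3: V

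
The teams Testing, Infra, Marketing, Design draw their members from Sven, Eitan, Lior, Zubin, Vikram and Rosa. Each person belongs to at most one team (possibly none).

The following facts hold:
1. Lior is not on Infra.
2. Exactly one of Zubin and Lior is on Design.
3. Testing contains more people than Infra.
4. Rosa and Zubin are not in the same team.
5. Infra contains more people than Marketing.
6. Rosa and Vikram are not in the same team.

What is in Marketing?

Marketing = {}

From (1): Lior ∉ Infra.
Suppose Sven ∈ Marketing: no assignment then satisfies all the clues, so Sven ∉ Marketing.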